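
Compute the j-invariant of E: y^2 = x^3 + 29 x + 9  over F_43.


Delta = -16(4 a^3 + 27 b^2) mod 43 = 14
-1728 * (4 a)^3 = -1728 * (4*29)^3 mod 43 = 32
j = 32 * 14^(-1) mod 43 = 33

j = 33 (mod 43)


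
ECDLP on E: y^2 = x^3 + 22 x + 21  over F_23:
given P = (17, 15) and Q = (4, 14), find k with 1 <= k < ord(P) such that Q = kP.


Enumerate multiples of P until we hit Q = (4, 14):
  1P = (17, 15)
  2P = (18, 19)
  3P = (4, 14)
Match found at i = 3.

k = 3


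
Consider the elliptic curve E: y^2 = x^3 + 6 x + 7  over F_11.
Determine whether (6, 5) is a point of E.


Check whether y^2 = x^3 + 6 x + 7 (mod 11) for (x, y) = (6, 5).
LHS: y^2 = 5^2 mod 11 = 3
RHS: x^3 + 6 x + 7 = 6^3 + 6*6 + 7 mod 11 = 6
LHS != RHS

No, not on the curve


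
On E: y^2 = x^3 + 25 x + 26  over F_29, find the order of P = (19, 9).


Compute successive multiples of P until we hit O:
  1P = (19, 9)
  2P = (4, 25)
  3P = (15, 8)
  4P = (15, 21)
  5P = (4, 4)
  6P = (19, 20)
  7P = O

ord(P) = 7


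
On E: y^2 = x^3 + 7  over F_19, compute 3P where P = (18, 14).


k = 3 = 11_2 (binary, LSB first: 11)
Double-and-add from P = (18, 14):
  bit 0 = 1: acc = O + (18, 14) = (18, 14)
  bit 1 = 1: acc = (18, 14) + (0, 11) = (10, 0)

3P = (10, 0)


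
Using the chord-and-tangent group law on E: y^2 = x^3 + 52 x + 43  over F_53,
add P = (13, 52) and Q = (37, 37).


P != Q, so use the chord formula.
s = (y2 - y1) / (x2 - x1) = (38) / (24) mod 53 = 6
x3 = s^2 - x1 - x2 mod 53 = 6^2 - 13 - 37 = 39
y3 = s (x1 - x3) - y1 mod 53 = 6 * (13 - 39) - 52 = 4

P + Q = (39, 4)


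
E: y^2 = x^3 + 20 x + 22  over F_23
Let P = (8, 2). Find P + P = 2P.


Doubling: s = (3 x1^2 + a) / (2 y1)
s = (3*8^2 + 20) / (2*2) mod 23 = 7
x3 = s^2 - 2 x1 mod 23 = 7^2 - 2*8 = 10
y3 = s (x1 - x3) - y1 mod 23 = 7 * (8 - 10) - 2 = 7

2P = (10, 7)


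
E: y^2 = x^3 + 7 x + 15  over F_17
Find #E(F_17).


For each x in F_17, count y with y^2 = x^3 + 7 x + 15 mod 17:
  x = 0: RHS = 15, y in [7, 10]  -> 2 point(s)
  x = 6: RHS = 1, y in [1, 16]  -> 2 point(s)
  x = 7: RHS = 16, y in [4, 13]  -> 2 point(s)
  x = 9: RHS = 8, y in [5, 12]  -> 2 point(s)
  x = 12: RHS = 8, y in [5, 12]  -> 2 point(s)
  x = 13: RHS = 8, y in [5, 12]  -> 2 point(s)
  x = 14: RHS = 1, y in [1, 16]  -> 2 point(s)
Affine points: 14. Add the point at infinity: total = 15.

#E(F_17) = 15


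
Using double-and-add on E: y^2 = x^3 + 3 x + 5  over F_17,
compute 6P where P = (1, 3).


k = 6 = 110_2 (binary, LSB first: 011)
Double-and-add from P = (1, 3):
  bit 0 = 0: acc unchanged = O
  bit 1 = 1: acc = O + (16, 16) = (16, 16)
  bit 2 = 1: acc = (16, 16) + (11, 3) = (9, 9)

6P = (9, 9)


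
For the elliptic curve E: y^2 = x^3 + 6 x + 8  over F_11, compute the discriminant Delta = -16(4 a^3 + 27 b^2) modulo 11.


4 a^3 + 27 b^2 = 4*6^3 + 27*8^2 = 864 + 1728 = 2592
Delta = -16 * (2592) = -41472
Delta mod 11 = 9

Delta = 9 (mod 11)


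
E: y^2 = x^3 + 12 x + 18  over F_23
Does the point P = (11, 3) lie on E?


Check whether y^2 = x^3 + 12 x + 18 (mod 23) for (x, y) = (11, 3).
LHS: y^2 = 3^2 mod 23 = 9
RHS: x^3 + 12 x + 18 = 11^3 + 12*11 + 18 mod 23 = 9
LHS = RHS

Yes, on the curve


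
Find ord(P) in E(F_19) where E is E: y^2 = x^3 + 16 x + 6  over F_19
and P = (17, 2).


Compute successive multiples of P until we hit O:
  1P = (17, 2)
  2P = (15, 12)
  3P = (12, 11)
  4P = (13, 6)
  5P = (9, 9)
  6P = (0, 14)
  7P = (0, 5)
  8P = (9, 10)
  ... (continuing to 13P)
  13P = O

ord(P) = 13


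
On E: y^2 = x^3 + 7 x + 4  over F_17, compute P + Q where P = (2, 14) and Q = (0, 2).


P != Q, so use the chord formula.
s = (y2 - y1) / (x2 - x1) = (5) / (15) mod 17 = 6
x3 = s^2 - x1 - x2 mod 17 = 6^2 - 2 - 0 = 0
y3 = s (x1 - x3) - y1 mod 17 = 6 * (2 - 0) - 14 = 15

P + Q = (0, 15)


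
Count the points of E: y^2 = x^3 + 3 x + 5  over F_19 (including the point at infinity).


For each x in F_19, count y with y^2 = x^3 + 3 x + 5 mod 19:
  x = 0: RHS = 5, y in [9, 10]  -> 2 point(s)
  x = 1: RHS = 9, y in [3, 16]  -> 2 point(s)
  x = 2: RHS = 0, y in [0]  -> 1 point(s)
  x = 4: RHS = 5, y in [9, 10]  -> 2 point(s)
  x = 6: RHS = 11, y in [7, 12]  -> 2 point(s)
  x = 8: RHS = 9, y in [3, 16]  -> 2 point(s)
  x = 9: RHS = 1, y in [1, 18]  -> 2 point(s)
  x = 10: RHS = 9, y in [3, 16]  -> 2 point(s)
  x = 11: RHS = 1, y in [1, 18]  -> 2 point(s)
  x = 14: RHS = 17, y in [6, 13]  -> 2 point(s)
  x = 15: RHS = 5, y in [9, 10]  -> 2 point(s)
  x = 16: RHS = 7, y in [8, 11]  -> 2 point(s)
  x = 18: RHS = 1, y in [1, 18]  -> 2 point(s)
Affine points: 25. Add the point at infinity: total = 26.

#E(F_19) = 26


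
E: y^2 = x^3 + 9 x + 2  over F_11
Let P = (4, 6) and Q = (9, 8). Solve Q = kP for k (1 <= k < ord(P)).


Enumerate multiples of P until we hit Q = (9, 8):
  1P = (4, 6)
  2P = (7, 10)
  3P = (3, 10)
  4P = (9, 3)
  5P = (1, 1)
  6P = (10, 6)
  7P = (8, 5)
  8P = (8, 6)
  9P = (10, 5)
  10P = (1, 10)
  11P = (9, 8)
Match found at i = 11.

k = 11


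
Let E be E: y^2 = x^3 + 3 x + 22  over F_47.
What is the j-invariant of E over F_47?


Delta = -16(4 a^3 + 27 b^2) mod 47 = 26
-1728 * (4 a)^3 = -1728 * (4*3)^3 mod 47 = 20
j = 20 * 26^(-1) mod 47 = 8

j = 8 (mod 47)


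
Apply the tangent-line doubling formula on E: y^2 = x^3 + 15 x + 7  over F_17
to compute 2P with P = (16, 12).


Doubling: s = (3 x1^2 + a) / (2 y1)
s = (3*16^2 + 15) / (2*12) mod 17 = 5
x3 = s^2 - 2 x1 mod 17 = 5^2 - 2*16 = 10
y3 = s (x1 - x3) - y1 mod 17 = 5 * (16 - 10) - 12 = 1

2P = (10, 1)


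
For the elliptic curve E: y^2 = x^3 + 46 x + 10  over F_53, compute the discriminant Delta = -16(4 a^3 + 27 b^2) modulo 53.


4 a^3 + 27 b^2 = 4*46^3 + 27*10^2 = 389344 + 2700 = 392044
Delta = -16 * (392044) = -6272704
Delta mod 53 = 5

Delta = 5 (mod 53)


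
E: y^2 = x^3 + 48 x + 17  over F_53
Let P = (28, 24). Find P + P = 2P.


Doubling: s = (3 x1^2 + a) / (2 y1)
s = (3*28^2 + 48) / (2*24) mod 53 = 50
x3 = s^2 - 2 x1 mod 53 = 50^2 - 2*28 = 6
y3 = s (x1 - x3) - y1 mod 53 = 50 * (28 - 6) - 24 = 16

2P = (6, 16)


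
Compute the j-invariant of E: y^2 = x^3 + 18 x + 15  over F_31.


Delta = -16(4 a^3 + 27 b^2) mod 31 = 8
-1728 * (4 a)^3 = -1728 * (4*18)^3 mod 31 = 2
j = 2 * 8^(-1) mod 31 = 8

j = 8 (mod 31)


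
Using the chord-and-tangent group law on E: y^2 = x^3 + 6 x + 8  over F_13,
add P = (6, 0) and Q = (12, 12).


P != Q, so use the chord formula.
s = (y2 - y1) / (x2 - x1) = (12) / (6) mod 13 = 2
x3 = s^2 - x1 - x2 mod 13 = 2^2 - 6 - 12 = 12
y3 = s (x1 - x3) - y1 mod 13 = 2 * (6 - 12) - 0 = 1

P + Q = (12, 1)


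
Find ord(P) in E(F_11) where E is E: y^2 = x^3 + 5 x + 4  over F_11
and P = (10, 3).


Compute successive multiples of P until we hit O:
  1P = (10, 3)
  2P = (5, 0)
  3P = (10, 8)
  4P = O

ord(P) = 4


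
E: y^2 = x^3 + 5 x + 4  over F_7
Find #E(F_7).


For each x in F_7, count y with y^2 = x^3 + 5 x + 4 mod 7:
  x = 0: RHS = 4, y in [2, 5]  -> 2 point(s)
  x = 2: RHS = 1, y in [1, 6]  -> 2 point(s)
  x = 3: RHS = 4, y in [2, 5]  -> 2 point(s)
  x = 4: RHS = 4, y in [2, 5]  -> 2 point(s)
  x = 5: RHS = 0, y in [0]  -> 1 point(s)
Affine points: 9. Add the point at infinity: total = 10.

#E(F_7) = 10


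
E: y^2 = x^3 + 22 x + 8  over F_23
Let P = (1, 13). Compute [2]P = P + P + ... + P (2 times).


k = 2 = 10_2 (binary, LSB first: 01)
Double-and-add from P = (1, 13):
  bit 0 = 0: acc unchanged = O
  bit 1 = 1: acc = O + (1, 10) = (1, 10)

2P = (1, 10)


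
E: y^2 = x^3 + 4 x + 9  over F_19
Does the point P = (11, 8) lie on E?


Check whether y^2 = x^3 + 4 x + 9 (mod 19) for (x, y) = (11, 8).
LHS: y^2 = 8^2 mod 19 = 7
RHS: x^3 + 4 x + 9 = 11^3 + 4*11 + 9 mod 19 = 16
LHS != RHS

No, not on the curve


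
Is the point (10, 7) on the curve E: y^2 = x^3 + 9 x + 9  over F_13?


Check whether y^2 = x^3 + 9 x + 9 (mod 13) for (x, y) = (10, 7).
LHS: y^2 = 7^2 mod 13 = 10
RHS: x^3 + 9 x + 9 = 10^3 + 9*10 + 9 mod 13 = 7
LHS != RHS

No, not on the curve


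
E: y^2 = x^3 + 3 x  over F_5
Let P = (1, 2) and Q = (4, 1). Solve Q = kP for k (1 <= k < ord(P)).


Enumerate multiples of P until we hit Q = (4, 1):
  1P = (1, 2)
  2P = (4, 1)
Match found at i = 2.

k = 2


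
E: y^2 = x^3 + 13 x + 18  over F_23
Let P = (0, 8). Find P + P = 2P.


Doubling: s = (3 x1^2 + a) / (2 y1)
s = (3*0^2 + 13) / (2*8) mod 23 = 8
x3 = s^2 - 2 x1 mod 23 = 8^2 - 2*0 = 18
y3 = s (x1 - x3) - y1 mod 23 = 8 * (0 - 18) - 8 = 9

2P = (18, 9)


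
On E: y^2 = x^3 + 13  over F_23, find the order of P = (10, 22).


Compute successive multiples of P until we hit O:
  1P = (10, 22)
  2P = (9, 12)
  3P = (12, 4)
  4P = (13, 5)
  5P = (4, 13)
  6P = (17, 2)
  7P = (22, 9)
  8P = (0, 17)
  ... (continuing to 24P)
  24P = O

ord(P) = 24


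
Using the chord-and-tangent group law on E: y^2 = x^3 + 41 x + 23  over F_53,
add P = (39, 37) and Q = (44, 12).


P != Q, so use the chord formula.
s = (y2 - y1) / (x2 - x1) = (28) / (5) mod 53 = 48
x3 = s^2 - x1 - x2 mod 53 = 48^2 - 39 - 44 = 48
y3 = s (x1 - x3) - y1 mod 53 = 48 * (39 - 48) - 37 = 8

P + Q = (48, 8)


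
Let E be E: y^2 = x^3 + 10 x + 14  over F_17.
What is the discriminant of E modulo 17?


4 a^3 + 27 b^2 = 4*10^3 + 27*14^2 = 4000 + 5292 = 9292
Delta = -16 * (9292) = -148672
Delta mod 17 = 10

Delta = 10 (mod 17)


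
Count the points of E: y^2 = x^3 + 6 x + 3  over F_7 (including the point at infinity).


For each x in F_7, count y with y^2 = x^3 + 6 x + 3 mod 7:
  x = 2: RHS = 2, y in [3, 4]  -> 2 point(s)
  x = 4: RHS = 0, y in [0]  -> 1 point(s)
  x = 5: RHS = 4, y in [2, 5]  -> 2 point(s)
Affine points: 5. Add the point at infinity: total = 6.

#E(F_7) = 6


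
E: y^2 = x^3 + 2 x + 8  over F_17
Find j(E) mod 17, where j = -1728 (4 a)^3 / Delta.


Delta = -16(4 a^3 + 27 b^2) mod 17 = 9
-1728 * (4 a)^3 = -1728 * (4*2)^3 mod 17 = 12
j = 12 * 9^(-1) mod 17 = 7

j = 7 (mod 17)


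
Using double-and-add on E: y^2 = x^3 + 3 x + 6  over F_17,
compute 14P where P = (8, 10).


k = 14 = 1110_2 (binary, LSB first: 0111)
Double-and-add from P = (8, 10):
  bit 0 = 0: acc unchanged = O
  bit 1 = 1: acc = O + (10, 13) = (10, 13)
  bit 2 = 1: acc = (10, 13) + (16, 6) = (7, 9)
  bit 3 = 1: acc = (7, 9) + (15, 3) = (3, 5)

14P = (3, 5)


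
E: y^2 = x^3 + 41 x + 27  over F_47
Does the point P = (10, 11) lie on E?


Check whether y^2 = x^3 + 41 x + 27 (mod 47) for (x, y) = (10, 11).
LHS: y^2 = 11^2 mod 47 = 27
RHS: x^3 + 41 x + 27 = 10^3 + 41*10 + 27 mod 47 = 27
LHS = RHS

Yes, on the curve


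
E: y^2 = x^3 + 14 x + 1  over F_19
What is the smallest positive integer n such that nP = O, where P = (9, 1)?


Compute successive multiples of P until we hit O:
  1P = (9, 1)
  2P = (7, 9)
  3P = (0, 1)
  4P = (10, 18)
  5P = (4, 8)
  6P = (11, 17)
  7P = (6, 4)
  8P = (5, 14)
  ... (continuing to 27P)
  27P = O

ord(P) = 27


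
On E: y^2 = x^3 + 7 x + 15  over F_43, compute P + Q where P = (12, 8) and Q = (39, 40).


P != Q, so use the chord formula.
s = (y2 - y1) / (x2 - x1) = (32) / (27) mod 43 = 41
x3 = s^2 - x1 - x2 mod 43 = 41^2 - 12 - 39 = 39
y3 = s (x1 - x3) - y1 mod 43 = 41 * (12 - 39) - 8 = 3

P + Q = (39, 3)


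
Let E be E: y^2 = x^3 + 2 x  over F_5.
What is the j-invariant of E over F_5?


Delta = -16(4 a^3 + 27 b^2) mod 5 = 3
-1728 * (4 a)^3 = -1728 * (4*2)^3 mod 5 = 4
j = 4 * 3^(-1) mod 5 = 3

j = 3 (mod 5)


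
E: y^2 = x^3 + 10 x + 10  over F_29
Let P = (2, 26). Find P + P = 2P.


Doubling: s = (3 x1^2 + a) / (2 y1)
s = (3*2^2 + 10) / (2*26) mod 29 = 6
x3 = s^2 - 2 x1 mod 29 = 6^2 - 2*2 = 3
y3 = s (x1 - x3) - y1 mod 29 = 6 * (2 - 3) - 26 = 26

2P = (3, 26)


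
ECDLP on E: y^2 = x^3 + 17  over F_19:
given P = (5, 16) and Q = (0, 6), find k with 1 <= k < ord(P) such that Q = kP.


Enumerate multiples of P until we hit Q = (0, 6):
  1P = (5, 16)
  2P = (18, 4)
  3P = (0, 13)
  4P = (6, 10)
  5P = (6, 9)
  6P = (0, 6)
Match found at i = 6.

k = 6


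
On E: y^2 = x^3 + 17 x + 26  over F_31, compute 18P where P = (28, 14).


k = 18 = 10010_2 (binary, LSB first: 01001)
Double-and-add from P = (28, 14):
  bit 0 = 0: acc unchanged = O
  bit 1 = 1: acc = O + (11, 26) = (11, 26)
  bit 2 = 0: acc unchanged = (11, 26)
  bit 3 = 0: acc unchanged = (11, 26)
  bit 4 = 1: acc = (11, 26) + (26, 23) = (30, 15)

18P = (30, 15)


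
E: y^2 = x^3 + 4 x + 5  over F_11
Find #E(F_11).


For each x in F_11, count y with y^2 = x^3 + 4 x + 5 mod 11:
  x = 0: RHS = 5, y in [4, 7]  -> 2 point(s)
  x = 3: RHS = 0, y in [0]  -> 1 point(s)
  x = 6: RHS = 3, y in [5, 6]  -> 2 point(s)
  x = 9: RHS = 0, y in [0]  -> 1 point(s)
  x = 10: RHS = 0, y in [0]  -> 1 point(s)
Affine points: 7. Add the point at infinity: total = 8.

#E(F_11) = 8


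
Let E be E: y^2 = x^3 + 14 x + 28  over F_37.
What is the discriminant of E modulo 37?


4 a^3 + 27 b^2 = 4*14^3 + 27*28^2 = 10976 + 21168 = 32144
Delta = -16 * (32144) = -514304
Delta mod 37 = 33

Delta = 33 (mod 37)


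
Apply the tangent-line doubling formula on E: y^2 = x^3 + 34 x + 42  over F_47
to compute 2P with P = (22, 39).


Doubling: s = (3 x1^2 + a) / (2 y1)
s = (3*22^2 + 34) / (2*39) mod 47 = 7
x3 = s^2 - 2 x1 mod 47 = 7^2 - 2*22 = 5
y3 = s (x1 - x3) - y1 mod 47 = 7 * (22 - 5) - 39 = 33

2P = (5, 33)


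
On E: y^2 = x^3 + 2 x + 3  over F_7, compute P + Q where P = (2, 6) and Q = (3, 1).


P != Q, so use the chord formula.
s = (y2 - y1) / (x2 - x1) = (2) / (1) mod 7 = 2
x3 = s^2 - x1 - x2 mod 7 = 2^2 - 2 - 3 = 6
y3 = s (x1 - x3) - y1 mod 7 = 2 * (2 - 6) - 6 = 0

P + Q = (6, 0)


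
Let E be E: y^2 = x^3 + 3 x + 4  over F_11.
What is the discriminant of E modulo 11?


4 a^3 + 27 b^2 = 4*3^3 + 27*4^2 = 108 + 432 = 540
Delta = -16 * (540) = -8640
Delta mod 11 = 6

Delta = 6 (mod 11)


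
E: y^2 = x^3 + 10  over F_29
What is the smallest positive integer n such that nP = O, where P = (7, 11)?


Compute successive multiples of P until we hit O:
  1P = (7, 11)
  2P = (21, 22)
  3P = (21, 7)
  4P = (7, 18)
  5P = O

ord(P) = 5


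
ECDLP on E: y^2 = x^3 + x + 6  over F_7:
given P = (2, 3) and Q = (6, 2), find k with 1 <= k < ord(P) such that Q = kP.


Enumerate multiples of P until we hit Q = (6, 2):
  1P = (2, 3)
  2P = (4, 2)
  3P = (3, 1)
  4P = (6, 5)
  5P = (1, 1)
  6P = (1, 6)
  7P = (6, 2)
Match found at i = 7.

k = 7


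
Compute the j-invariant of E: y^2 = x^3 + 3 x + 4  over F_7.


Delta = -16(4 a^3 + 27 b^2) mod 7 = 5
-1728 * (4 a)^3 = -1728 * (4*3)^3 mod 7 = 6
j = 6 * 5^(-1) mod 7 = 4

j = 4 (mod 7)


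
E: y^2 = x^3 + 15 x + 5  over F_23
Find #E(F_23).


For each x in F_23, count y with y^2 = x^3 + 15 x + 5 mod 23:
  x = 3: RHS = 8, y in [10, 13]  -> 2 point(s)
  x = 6: RHS = 12, y in [9, 14]  -> 2 point(s)
  x = 7: RHS = 16, y in [4, 19]  -> 2 point(s)
  x = 8: RHS = 16, y in [4, 19]  -> 2 point(s)
  x = 9: RHS = 18, y in [8, 15]  -> 2 point(s)
  x = 11: RHS = 6, y in [11, 12]  -> 2 point(s)
  x = 12: RHS = 4, y in [2, 21]  -> 2 point(s)
  x = 18: RHS = 12, y in [9, 14]  -> 2 point(s)
  x = 20: RHS = 2, y in [5, 18]  -> 2 point(s)
  x = 21: RHS = 13, y in [6, 17]  -> 2 point(s)
  x = 22: RHS = 12, y in [9, 14]  -> 2 point(s)
Affine points: 22. Add the point at infinity: total = 23.

#E(F_23) = 23


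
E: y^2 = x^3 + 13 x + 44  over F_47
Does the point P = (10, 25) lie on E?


Check whether y^2 = x^3 + 13 x + 44 (mod 47) for (x, y) = (10, 25).
LHS: y^2 = 25^2 mod 47 = 14
RHS: x^3 + 13 x + 44 = 10^3 + 13*10 + 44 mod 47 = 46
LHS != RHS

No, not on the curve


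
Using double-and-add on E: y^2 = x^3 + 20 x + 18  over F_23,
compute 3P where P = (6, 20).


k = 3 = 11_2 (binary, LSB first: 11)
Double-and-add from P = (6, 20):
  bit 0 = 1: acc = O + (6, 20) = (6, 20)
  bit 1 = 1: acc = (6, 20) + (1, 19) = (5, 17)

3P = (5, 17)


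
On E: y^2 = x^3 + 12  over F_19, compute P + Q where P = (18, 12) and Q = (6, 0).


P != Q, so use the chord formula.
s = (y2 - y1) / (x2 - x1) = (7) / (7) mod 19 = 1
x3 = s^2 - x1 - x2 mod 19 = 1^2 - 18 - 6 = 15
y3 = s (x1 - x3) - y1 mod 19 = 1 * (18 - 15) - 12 = 10

P + Q = (15, 10)


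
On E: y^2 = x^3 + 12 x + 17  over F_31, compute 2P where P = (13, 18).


Doubling: s = (3 x1^2 + a) / (2 y1)
s = (3*13^2 + 12) / (2*18) mod 31 = 17
x3 = s^2 - 2 x1 mod 31 = 17^2 - 2*13 = 15
y3 = s (x1 - x3) - y1 mod 31 = 17 * (13 - 15) - 18 = 10

2P = (15, 10)


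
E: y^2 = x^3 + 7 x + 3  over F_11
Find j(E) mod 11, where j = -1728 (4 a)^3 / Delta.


Delta = -16(4 a^3 + 27 b^2) mod 11 = 10
-1728 * (4 a)^3 = -1728 * (4*7)^3 mod 11 = 4
j = 4 * 10^(-1) mod 11 = 7

j = 7 (mod 11)


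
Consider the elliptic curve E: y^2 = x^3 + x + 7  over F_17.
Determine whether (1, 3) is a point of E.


Check whether y^2 = x^3 + 1 x + 7 (mod 17) for (x, y) = (1, 3).
LHS: y^2 = 3^2 mod 17 = 9
RHS: x^3 + 1 x + 7 = 1^3 + 1*1 + 7 mod 17 = 9
LHS = RHS

Yes, on the curve


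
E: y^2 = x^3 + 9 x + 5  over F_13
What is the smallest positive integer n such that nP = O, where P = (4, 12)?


Compute successive multiples of P until we hit O:
  1P = (4, 12)
  2P = (8, 11)
  3P = (10, 9)
  4P = (9, 10)
  5P = (9, 3)
  6P = (10, 4)
  7P = (8, 2)
  8P = (4, 1)
  ... (continuing to 9P)
  9P = O

ord(P) = 9


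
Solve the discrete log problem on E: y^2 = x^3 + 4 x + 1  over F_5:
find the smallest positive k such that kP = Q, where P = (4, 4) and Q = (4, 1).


Enumerate multiples of P until we hit Q = (4, 1):
  1P = (4, 4)
  2P = (3, 0)
  3P = (4, 1)
Match found at i = 3.

k = 3


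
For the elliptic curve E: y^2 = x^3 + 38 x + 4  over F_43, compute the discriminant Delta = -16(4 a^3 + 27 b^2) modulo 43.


4 a^3 + 27 b^2 = 4*38^3 + 27*4^2 = 219488 + 432 = 219920
Delta = -16 * (219920) = -3518720
Delta mod 43 = 13

Delta = 13 (mod 43)


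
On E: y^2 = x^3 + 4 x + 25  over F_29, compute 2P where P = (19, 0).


k = 2 = 10_2 (binary, LSB first: 01)
Double-and-add from P = (19, 0):
  bit 0 = 0: acc unchanged = O
  bit 1 = 1: acc = O + O = O

2P = O


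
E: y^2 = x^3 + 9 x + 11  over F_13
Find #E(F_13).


For each x in F_13, count y with y^2 = x^3 + 9 x + 11 mod 13:
  x = 3: RHS = 0, y in [0]  -> 1 point(s)
  x = 5: RHS = 12, y in [5, 8]  -> 2 point(s)
  x = 7: RHS = 1, y in [1, 12]  -> 2 point(s)
  x = 8: RHS = 10, y in [6, 7]  -> 2 point(s)
  x = 10: RHS = 9, y in [3, 10]  -> 2 point(s)
  x = 12: RHS = 1, y in [1, 12]  -> 2 point(s)
Affine points: 11. Add the point at infinity: total = 12.

#E(F_13) = 12


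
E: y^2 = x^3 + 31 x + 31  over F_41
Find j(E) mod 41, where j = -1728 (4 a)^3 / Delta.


Delta = -16(4 a^3 + 27 b^2) mod 41 = 13
-1728 * (4 a)^3 = -1728 * (4*31)^3 mod 41 = 35
j = 35 * 13^(-1) mod 41 = 9

j = 9 (mod 41)


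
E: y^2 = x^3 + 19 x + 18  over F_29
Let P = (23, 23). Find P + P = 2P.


Doubling: s = (3 x1^2 + a) / (2 y1)
s = (3*23^2 + 19) / (2*23) mod 29 = 16
x3 = s^2 - 2 x1 mod 29 = 16^2 - 2*23 = 7
y3 = s (x1 - x3) - y1 mod 29 = 16 * (23 - 7) - 23 = 1

2P = (7, 1)


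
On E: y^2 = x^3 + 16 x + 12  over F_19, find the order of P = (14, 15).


Compute successive multiples of P until we hit O:
  1P = (14, 15)
  2P = (15, 13)
  3P = (13, 2)
  4P = (9, 12)
  5P = (7, 12)
  6P = (4, 11)
  7P = (8, 14)
  8P = (6, 18)
  ... (continuing to 19P)
  19P = O

ord(P) = 19


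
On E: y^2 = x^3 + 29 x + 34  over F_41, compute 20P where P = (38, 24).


k = 20 = 10100_2 (binary, LSB first: 00101)
Double-and-add from P = (38, 24):
  bit 0 = 0: acc unchanged = O
  bit 1 = 0: acc unchanged = O
  bit 2 = 1: acc = O + (22, 39) = (22, 39)
  bit 3 = 0: acc unchanged = (22, 39)
  bit 4 = 1: acc = (22, 39) + (26, 23) = (9, 32)

20P = (9, 32)


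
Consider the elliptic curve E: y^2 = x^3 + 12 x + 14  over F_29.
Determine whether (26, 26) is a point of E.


Check whether y^2 = x^3 + 12 x + 14 (mod 29) for (x, y) = (26, 26).
LHS: y^2 = 26^2 mod 29 = 9
RHS: x^3 + 12 x + 14 = 26^3 + 12*26 + 14 mod 29 = 9
LHS = RHS

Yes, on the curve


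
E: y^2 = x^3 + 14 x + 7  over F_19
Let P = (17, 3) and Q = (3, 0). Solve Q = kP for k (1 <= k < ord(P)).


Enumerate multiples of P until we hit Q = (3, 0):
  1P = (17, 3)
  2P = (8, 17)
  3P = (18, 7)
  4P = (0, 8)
  5P = (13, 7)
  6P = (9, 8)
  7P = (2, 9)
  8P = (7, 12)
  9P = (15, 18)
  10P = (10, 11)
  11P = (3, 0)
Match found at i = 11.

k = 11


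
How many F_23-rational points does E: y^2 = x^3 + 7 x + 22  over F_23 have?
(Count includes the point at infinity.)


For each x in F_23, count y with y^2 = x^3 + 7 x + 22 mod 23:
  x = 3: RHS = 1, y in [1, 22]  -> 2 point(s)
  x = 6: RHS = 4, y in [2, 21]  -> 2 point(s)
  x = 7: RHS = 0, y in [0]  -> 1 point(s)
  x = 9: RHS = 9, y in [3, 20]  -> 2 point(s)
  x = 11: RHS = 4, y in [2, 21]  -> 2 point(s)
  x = 14: RHS = 12, y in [9, 14]  -> 2 point(s)
  x = 15: RHS = 6, y in [11, 12]  -> 2 point(s)
  x = 18: RHS = 0, y in [0]  -> 1 point(s)
  x = 21: RHS = 0, y in [0]  -> 1 point(s)
Affine points: 15. Add the point at infinity: total = 16.

#E(F_23) = 16


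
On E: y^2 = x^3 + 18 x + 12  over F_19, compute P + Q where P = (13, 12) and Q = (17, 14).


P != Q, so use the chord formula.
s = (y2 - y1) / (x2 - x1) = (2) / (4) mod 19 = 10
x3 = s^2 - x1 - x2 mod 19 = 10^2 - 13 - 17 = 13
y3 = s (x1 - x3) - y1 mod 19 = 10 * (13 - 13) - 12 = 7

P + Q = (13, 7)


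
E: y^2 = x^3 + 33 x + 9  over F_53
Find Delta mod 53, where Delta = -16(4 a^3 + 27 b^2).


4 a^3 + 27 b^2 = 4*33^3 + 27*9^2 = 143748 + 2187 = 145935
Delta = -16 * (145935) = -2334960
Delta mod 53 = 8

Delta = 8 (mod 53)


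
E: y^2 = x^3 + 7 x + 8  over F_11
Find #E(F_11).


For each x in F_11, count y with y^2 = x^3 + 7 x + 8 mod 11:
  x = 1: RHS = 5, y in [4, 7]  -> 2 point(s)
  x = 3: RHS = 1, y in [1, 10]  -> 2 point(s)
  x = 4: RHS = 1, y in [1, 10]  -> 2 point(s)
  x = 5: RHS = 3, y in [5, 6]  -> 2 point(s)
  x = 7: RHS = 4, y in [2, 9]  -> 2 point(s)
  x = 8: RHS = 4, y in [2, 9]  -> 2 point(s)
  x = 10: RHS = 0, y in [0]  -> 1 point(s)
Affine points: 13. Add the point at infinity: total = 14.

#E(F_11) = 14


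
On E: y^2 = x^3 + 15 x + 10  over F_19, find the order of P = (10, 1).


Compute successive multiples of P until we hit O:
  1P = (10, 1)
  2P = (15, 0)
  3P = (10, 18)
  4P = O

ord(P) = 4


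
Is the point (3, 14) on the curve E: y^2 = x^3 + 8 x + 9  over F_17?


Check whether y^2 = x^3 + 8 x + 9 (mod 17) for (x, y) = (3, 14).
LHS: y^2 = 14^2 mod 17 = 9
RHS: x^3 + 8 x + 9 = 3^3 + 8*3 + 9 mod 17 = 9
LHS = RHS

Yes, on the curve


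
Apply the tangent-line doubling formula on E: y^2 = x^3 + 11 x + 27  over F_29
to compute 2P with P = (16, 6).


Doubling: s = (3 x1^2 + a) / (2 y1)
s = (3*16^2 + 11) / (2*6) mod 29 = 19
x3 = s^2 - 2 x1 mod 29 = 19^2 - 2*16 = 10
y3 = s (x1 - x3) - y1 mod 29 = 19 * (16 - 10) - 6 = 21

2P = (10, 21)


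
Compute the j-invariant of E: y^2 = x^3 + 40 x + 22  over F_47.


Delta = -16(4 a^3 + 27 b^2) mod 47 = 18
-1728 * (4 a)^3 = -1728 * (4*40)^3 mod 47 = 14
j = 14 * 18^(-1) mod 47 = 6

j = 6 (mod 47)


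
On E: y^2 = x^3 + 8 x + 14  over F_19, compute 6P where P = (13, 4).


k = 6 = 110_2 (binary, LSB first: 011)
Double-and-add from P = (13, 4):
  bit 0 = 0: acc unchanged = O
  bit 1 = 1: acc = O + (18, 9) = (18, 9)
  bit 2 = 1: acc = (18, 9) + (9, 6) = (9, 13)

6P = (9, 13)


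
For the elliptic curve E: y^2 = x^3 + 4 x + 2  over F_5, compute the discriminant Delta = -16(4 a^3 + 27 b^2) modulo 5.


4 a^3 + 27 b^2 = 4*4^3 + 27*2^2 = 256 + 108 = 364
Delta = -16 * (364) = -5824
Delta mod 5 = 1

Delta = 1 (mod 5)


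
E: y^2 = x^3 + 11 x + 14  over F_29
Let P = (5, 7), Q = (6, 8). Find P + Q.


P != Q, so use the chord formula.
s = (y2 - y1) / (x2 - x1) = (1) / (1) mod 29 = 1
x3 = s^2 - x1 - x2 mod 29 = 1^2 - 5 - 6 = 19
y3 = s (x1 - x3) - y1 mod 29 = 1 * (5 - 19) - 7 = 8

P + Q = (19, 8)


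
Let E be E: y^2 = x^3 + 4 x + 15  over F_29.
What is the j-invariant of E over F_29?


Delta = -16(4 a^3 + 27 b^2) mod 29 = 1
-1728 * (4 a)^3 = -1728 * (4*4)^3 mod 29 = 26
j = 26 * 1^(-1) mod 29 = 26

j = 26 (mod 29)


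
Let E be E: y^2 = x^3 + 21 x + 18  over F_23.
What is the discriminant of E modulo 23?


4 a^3 + 27 b^2 = 4*21^3 + 27*18^2 = 37044 + 8748 = 45792
Delta = -16 * (45792) = -732672
Delta mod 23 = 16

Delta = 16 (mod 23)


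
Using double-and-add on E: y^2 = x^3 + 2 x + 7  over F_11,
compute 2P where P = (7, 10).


k = 2 = 10_2 (binary, LSB first: 01)
Double-and-add from P = (7, 10):
  bit 0 = 0: acc unchanged = O
  bit 1 = 1: acc = O + (6, 9) = (6, 9)

2P = (6, 9)


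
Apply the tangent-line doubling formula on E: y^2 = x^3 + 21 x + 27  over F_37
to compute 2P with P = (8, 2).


Doubling: s = (3 x1^2 + a) / (2 y1)
s = (3*8^2 + 21) / (2*2) mod 37 = 7
x3 = s^2 - 2 x1 mod 37 = 7^2 - 2*8 = 33
y3 = s (x1 - x3) - y1 mod 37 = 7 * (8 - 33) - 2 = 8

2P = (33, 8)


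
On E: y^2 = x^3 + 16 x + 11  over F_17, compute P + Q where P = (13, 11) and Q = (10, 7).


P != Q, so use the chord formula.
s = (y2 - y1) / (x2 - x1) = (13) / (14) mod 17 = 7
x3 = s^2 - x1 - x2 mod 17 = 7^2 - 13 - 10 = 9
y3 = s (x1 - x3) - y1 mod 17 = 7 * (13 - 9) - 11 = 0

P + Q = (9, 0)


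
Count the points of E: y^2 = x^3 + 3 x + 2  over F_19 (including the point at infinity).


For each x in F_19, count y with y^2 = x^3 + 3 x + 2 mod 19:
  x = 1: RHS = 6, y in [5, 14]  -> 2 point(s)
  x = 2: RHS = 16, y in [4, 15]  -> 2 point(s)
  x = 3: RHS = 0, y in [0]  -> 1 point(s)
  x = 5: RHS = 9, y in [3, 16]  -> 2 point(s)
  x = 7: RHS = 5, y in [9, 10]  -> 2 point(s)
  x = 8: RHS = 6, y in [5, 14]  -> 2 point(s)
  x = 9: RHS = 17, y in [6, 13]  -> 2 point(s)
  x = 10: RHS = 6, y in [5, 14]  -> 2 point(s)
  x = 11: RHS = 17, y in [6, 13]  -> 2 point(s)
  x = 16: RHS = 4, y in [2, 17]  -> 2 point(s)
  x = 17: RHS = 7, y in [8, 11]  -> 2 point(s)
  x = 18: RHS = 17, y in [6, 13]  -> 2 point(s)
Affine points: 23. Add the point at infinity: total = 24.

#E(F_19) = 24


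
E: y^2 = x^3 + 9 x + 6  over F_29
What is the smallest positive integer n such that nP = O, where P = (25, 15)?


Compute successive multiples of P until we hit O:
  1P = (25, 15)
  2P = (9, 27)
  3P = (1, 25)
  4P = (7, 21)
  5P = (10, 9)
  6P = (22, 21)
  7P = (15, 23)
  8P = (14, 11)
  ... (continuing to 24P)
  24P = O

ord(P) = 24


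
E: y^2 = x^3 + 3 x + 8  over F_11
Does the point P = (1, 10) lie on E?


Check whether y^2 = x^3 + 3 x + 8 (mod 11) for (x, y) = (1, 10).
LHS: y^2 = 10^2 mod 11 = 1
RHS: x^3 + 3 x + 8 = 1^3 + 3*1 + 8 mod 11 = 1
LHS = RHS

Yes, on the curve


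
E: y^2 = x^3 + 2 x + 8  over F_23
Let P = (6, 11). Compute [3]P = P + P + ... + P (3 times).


k = 3 = 11_2 (binary, LSB first: 11)
Double-and-add from P = (6, 11):
  bit 0 = 1: acc = O + (6, 11) = (6, 11)
  bit 1 = 1: acc = (6, 11) + (13, 0) = (6, 12)

3P = (6, 12)


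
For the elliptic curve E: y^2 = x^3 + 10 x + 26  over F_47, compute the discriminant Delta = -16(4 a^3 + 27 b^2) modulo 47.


4 a^3 + 27 b^2 = 4*10^3 + 27*26^2 = 4000 + 18252 = 22252
Delta = -16 * (22252) = -356032
Delta mod 47 = 40

Delta = 40 (mod 47)


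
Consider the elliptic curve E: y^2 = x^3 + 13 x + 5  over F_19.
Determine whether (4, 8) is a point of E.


Check whether y^2 = x^3 + 13 x + 5 (mod 19) for (x, y) = (4, 8).
LHS: y^2 = 8^2 mod 19 = 7
RHS: x^3 + 13 x + 5 = 4^3 + 13*4 + 5 mod 19 = 7
LHS = RHS

Yes, on the curve


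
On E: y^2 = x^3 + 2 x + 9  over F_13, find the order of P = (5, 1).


Compute successive multiples of P until we hit O:
  1P = (5, 1)
  2P = (0, 3)
  3P = (4, 9)
  4P = (3, 9)
  5P = (8, 11)
  6P = (1, 8)
  7P = (6, 4)
  8P = (11, 7)
  ... (continuing to 17P)
  17P = O

ord(P) = 17


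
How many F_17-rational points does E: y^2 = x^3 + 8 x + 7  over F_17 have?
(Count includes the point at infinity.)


For each x in F_17, count y with y^2 = x^3 + 8 x + 7 mod 17:
  x = 1: RHS = 16, y in [4, 13]  -> 2 point(s)
  x = 4: RHS = 1, y in [1, 16]  -> 2 point(s)
  x = 5: RHS = 2, y in [6, 11]  -> 2 point(s)
  x = 6: RHS = 16, y in [4, 13]  -> 2 point(s)
  x = 7: RHS = 15, y in [7, 10]  -> 2 point(s)
  x = 9: RHS = 9, y in [3, 14]  -> 2 point(s)
  x = 10: RHS = 16, y in [4, 13]  -> 2 point(s)
  x = 11: RHS = 15, y in [7, 10]  -> 2 point(s)
  x = 13: RHS = 13, y in [8, 9]  -> 2 point(s)
  x = 15: RHS = 0, y in [0]  -> 1 point(s)
  x = 16: RHS = 15, y in [7, 10]  -> 2 point(s)
Affine points: 21. Add the point at infinity: total = 22.

#E(F_17) = 22


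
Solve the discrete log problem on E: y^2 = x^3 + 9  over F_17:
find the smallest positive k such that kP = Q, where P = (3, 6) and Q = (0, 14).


Enumerate multiples of P until we hit Q = (0, 14):
  1P = (3, 6)
  2P = (15, 1)
  3P = (0, 14)
Match found at i = 3.

k = 3


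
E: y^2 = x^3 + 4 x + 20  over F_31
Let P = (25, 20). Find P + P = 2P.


Doubling: s = (3 x1^2 + a) / (2 y1)
s = (3*25^2 + 4) / (2*20) mod 31 = 9
x3 = s^2 - 2 x1 mod 31 = 9^2 - 2*25 = 0
y3 = s (x1 - x3) - y1 mod 31 = 9 * (25 - 0) - 20 = 19

2P = (0, 19)


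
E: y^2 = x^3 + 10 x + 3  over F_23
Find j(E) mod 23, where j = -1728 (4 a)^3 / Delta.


Delta = -16(4 a^3 + 27 b^2) mod 23 = 8
-1728 * (4 a)^3 = -1728 * (4*10)^3 mod 23 = 4
j = 4 * 8^(-1) mod 23 = 12

j = 12 (mod 23)


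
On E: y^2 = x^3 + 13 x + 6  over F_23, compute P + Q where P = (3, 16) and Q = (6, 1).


P != Q, so use the chord formula.
s = (y2 - y1) / (x2 - x1) = (8) / (3) mod 23 = 18
x3 = s^2 - x1 - x2 mod 23 = 18^2 - 3 - 6 = 16
y3 = s (x1 - x3) - y1 mod 23 = 18 * (3 - 16) - 16 = 3

P + Q = (16, 3)


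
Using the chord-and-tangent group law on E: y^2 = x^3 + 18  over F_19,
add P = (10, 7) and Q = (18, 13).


P != Q, so use the chord formula.
s = (y2 - y1) / (x2 - x1) = (6) / (8) mod 19 = 15
x3 = s^2 - x1 - x2 mod 19 = 15^2 - 10 - 18 = 7
y3 = s (x1 - x3) - y1 mod 19 = 15 * (10 - 7) - 7 = 0

P + Q = (7, 0)


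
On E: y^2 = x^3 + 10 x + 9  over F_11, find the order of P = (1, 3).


Compute successive multiples of P until we hit O:
  1P = (1, 3)
  2P = (3, 0)
  3P = (1, 8)
  4P = O

ord(P) = 4


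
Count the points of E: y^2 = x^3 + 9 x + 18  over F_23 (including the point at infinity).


For each x in F_23, count y with y^2 = x^3 + 9 x + 18 mod 23:
  x = 0: RHS = 18, y in [8, 15]  -> 2 point(s)
  x = 3: RHS = 3, y in [7, 16]  -> 2 point(s)
  x = 4: RHS = 3, y in [7, 16]  -> 2 point(s)
  x = 5: RHS = 4, y in [2, 21]  -> 2 point(s)
  x = 6: RHS = 12, y in [9, 14]  -> 2 point(s)
  x = 8: RHS = 4, y in [2, 21]  -> 2 point(s)
  x = 9: RHS = 0, y in [0]  -> 1 point(s)
  x = 10: RHS = 4, y in [2, 21]  -> 2 point(s)
  x = 13: RHS = 9, y in [3, 20]  -> 2 point(s)
  x = 14: RHS = 13, y in [6, 17]  -> 2 point(s)
  x = 15: RHS = 9, y in [3, 20]  -> 2 point(s)
  x = 16: RHS = 3, y in [7, 16]  -> 2 point(s)
  x = 17: RHS = 1, y in [1, 22]  -> 2 point(s)
  x = 18: RHS = 9, y in [3, 20]  -> 2 point(s)
  x = 22: RHS = 8, y in [10, 13]  -> 2 point(s)
Affine points: 29. Add the point at infinity: total = 30.

#E(F_23) = 30


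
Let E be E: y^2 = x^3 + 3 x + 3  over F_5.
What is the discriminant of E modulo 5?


4 a^3 + 27 b^2 = 4*3^3 + 27*3^2 = 108 + 243 = 351
Delta = -16 * (351) = -5616
Delta mod 5 = 4

Delta = 4 (mod 5)


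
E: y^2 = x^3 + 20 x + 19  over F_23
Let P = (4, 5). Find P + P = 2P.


Doubling: s = (3 x1^2 + a) / (2 y1)
s = (3*4^2 + 20) / (2*5) mod 23 = 16
x3 = s^2 - 2 x1 mod 23 = 16^2 - 2*4 = 18
y3 = s (x1 - x3) - y1 mod 23 = 16 * (4 - 18) - 5 = 1

2P = (18, 1)


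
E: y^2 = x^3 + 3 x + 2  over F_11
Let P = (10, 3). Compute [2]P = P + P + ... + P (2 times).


k = 2 = 10_2 (binary, LSB first: 01)
Double-and-add from P = (10, 3):
  bit 0 = 0: acc unchanged = O
  bit 1 = 1: acc = O + (3, 4) = (3, 4)

2P = (3, 4)


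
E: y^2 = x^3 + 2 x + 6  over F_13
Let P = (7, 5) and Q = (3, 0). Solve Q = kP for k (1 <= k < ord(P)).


Enumerate multiples of P until we hit Q = (3, 0):
  1P = (7, 5)
  2P = (3, 0)
Match found at i = 2.

k = 2


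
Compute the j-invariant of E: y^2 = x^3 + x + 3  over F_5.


Delta = -16(4 a^3 + 27 b^2) mod 5 = 3
-1728 * (4 a)^3 = -1728 * (4*1)^3 mod 5 = 3
j = 3 * 3^(-1) mod 5 = 1

j = 1 (mod 5)


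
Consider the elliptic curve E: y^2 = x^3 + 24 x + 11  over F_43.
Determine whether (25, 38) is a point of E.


Check whether y^2 = x^3 + 24 x + 11 (mod 43) for (x, y) = (25, 38).
LHS: y^2 = 38^2 mod 43 = 25
RHS: x^3 + 24 x + 11 = 25^3 + 24*25 + 11 mod 43 = 25
LHS = RHS

Yes, on the curve


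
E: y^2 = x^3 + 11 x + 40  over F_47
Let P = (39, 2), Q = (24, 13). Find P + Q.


P != Q, so use the chord formula.
s = (y2 - y1) / (x2 - x1) = (11) / (32) mod 47 = 40
x3 = s^2 - x1 - x2 mod 47 = 40^2 - 39 - 24 = 33
y3 = s (x1 - x3) - y1 mod 47 = 40 * (39 - 33) - 2 = 3

P + Q = (33, 3)


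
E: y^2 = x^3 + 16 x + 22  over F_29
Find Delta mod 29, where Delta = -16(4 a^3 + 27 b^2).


4 a^3 + 27 b^2 = 4*16^3 + 27*22^2 = 16384 + 13068 = 29452
Delta = -16 * (29452) = -471232
Delta mod 29 = 18

Delta = 18 (mod 29)


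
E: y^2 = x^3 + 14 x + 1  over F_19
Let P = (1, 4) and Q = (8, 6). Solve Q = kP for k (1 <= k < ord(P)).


Enumerate multiples of P until we hit Q = (8, 6):
  1P = (1, 4)
  2P = (4, 11)
  3P = (11, 17)
  4P = (18, 10)
  5P = (9, 1)
  6P = (13, 10)
  7P = (10, 1)
  8P = (6, 4)
  9P = (12, 15)
  10P = (7, 9)
  11P = (8, 6)
Match found at i = 11.

k = 11


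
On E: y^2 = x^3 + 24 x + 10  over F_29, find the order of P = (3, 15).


Compute successive multiples of P until we hit O:
  1P = (3, 15)
  2P = (14, 4)
  3P = (13, 24)
  4P = (17, 13)
  5P = (25, 13)
  6P = (7, 17)
  7P = (12, 24)
  8P = (15, 2)
  ... (continuing to 29P)
  29P = O

ord(P) = 29


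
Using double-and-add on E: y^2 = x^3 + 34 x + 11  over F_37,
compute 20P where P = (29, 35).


k = 20 = 10100_2 (binary, LSB first: 00101)
Double-and-add from P = (29, 35):
  bit 0 = 0: acc unchanged = O
  bit 1 = 0: acc unchanged = O
  bit 2 = 1: acc = O + (0, 23) = (0, 23)
  bit 3 = 0: acc unchanged = (0, 23)
  bit 4 = 1: acc = (0, 23) + (4, 27) = (34, 17)

20P = (34, 17)


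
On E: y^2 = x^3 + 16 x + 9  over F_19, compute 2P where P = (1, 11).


Doubling: s = (3 x1^2 + a) / (2 y1)
s = (3*1^2 + 16) / (2*11) mod 19 = 0
x3 = s^2 - 2 x1 mod 19 = 0^2 - 2*1 = 17
y3 = s (x1 - x3) - y1 mod 19 = 0 * (1 - 17) - 11 = 8

2P = (17, 8)


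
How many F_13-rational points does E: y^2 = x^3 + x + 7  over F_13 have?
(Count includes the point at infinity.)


For each x in F_13, count y with y^2 = x^3 + 1 x + 7 mod 13:
  x = 1: RHS = 9, y in [3, 10]  -> 2 point(s)
  x = 2: RHS = 4, y in [2, 11]  -> 2 point(s)
  x = 4: RHS = 10, y in [6, 7]  -> 2 point(s)
  x = 9: RHS = 4, y in [2, 11]  -> 2 point(s)
  x = 10: RHS = 3, y in [4, 9]  -> 2 point(s)
  x = 11: RHS = 10, y in [6, 7]  -> 2 point(s)
Affine points: 12. Add the point at infinity: total = 13.

#E(F_13) = 13


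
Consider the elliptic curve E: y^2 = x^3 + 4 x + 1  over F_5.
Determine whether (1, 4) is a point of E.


Check whether y^2 = x^3 + 4 x + 1 (mod 5) for (x, y) = (1, 4).
LHS: y^2 = 4^2 mod 5 = 1
RHS: x^3 + 4 x + 1 = 1^3 + 4*1 + 1 mod 5 = 1
LHS = RHS

Yes, on the curve


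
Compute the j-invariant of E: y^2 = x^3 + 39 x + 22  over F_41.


Delta = -16(4 a^3 + 27 b^2) mod 41 = 32
-1728 * (4 a)^3 = -1728 * (4*39)^3 mod 41 = 38
j = 38 * 32^(-1) mod 41 = 14

j = 14 (mod 41)


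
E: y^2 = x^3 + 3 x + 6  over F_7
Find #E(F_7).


For each x in F_7, count y with y^2 = x^3 + 3 x + 6 mod 7:
  x = 3: RHS = 0, y in [0]  -> 1 point(s)
  x = 6: RHS = 2, y in [3, 4]  -> 2 point(s)
Affine points: 3. Add the point at infinity: total = 4.

#E(F_7) = 4


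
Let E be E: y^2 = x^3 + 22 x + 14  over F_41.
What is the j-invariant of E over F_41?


Delta = -16(4 a^3 + 27 b^2) mod 41 = 23
-1728 * (4 a)^3 = -1728 * (4*22)^3 mod 41 = 16
j = 16 * 23^(-1) mod 41 = 31

j = 31 (mod 41)


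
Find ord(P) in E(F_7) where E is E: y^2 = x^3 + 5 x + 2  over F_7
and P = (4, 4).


Compute successive multiples of P until we hit O:
  1P = (4, 4)
  2P = (1, 1)
  3P = (3, 4)
  4P = (0, 3)
  5P = (0, 4)
  6P = (3, 3)
  7P = (1, 6)
  8P = (4, 3)
  ... (continuing to 9P)
  9P = O

ord(P) = 9


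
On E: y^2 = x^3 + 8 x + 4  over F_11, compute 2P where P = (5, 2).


Doubling: s = (3 x1^2 + a) / (2 y1)
s = (3*5^2 + 8) / (2*2) mod 11 = 7
x3 = s^2 - 2 x1 mod 11 = 7^2 - 2*5 = 6
y3 = s (x1 - x3) - y1 mod 11 = 7 * (5 - 6) - 2 = 2

2P = (6, 2)


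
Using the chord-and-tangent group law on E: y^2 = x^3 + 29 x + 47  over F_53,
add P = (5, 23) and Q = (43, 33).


P != Q, so use the chord formula.
s = (y2 - y1) / (x2 - x1) = (10) / (38) mod 53 = 17
x3 = s^2 - x1 - x2 mod 53 = 17^2 - 5 - 43 = 29
y3 = s (x1 - x3) - y1 mod 53 = 17 * (5 - 29) - 23 = 46

P + Q = (29, 46)


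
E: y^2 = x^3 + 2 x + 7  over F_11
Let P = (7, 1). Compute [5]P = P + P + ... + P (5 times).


k = 5 = 101_2 (binary, LSB first: 101)
Double-and-add from P = (7, 1):
  bit 0 = 1: acc = O + (7, 1) = (7, 1)
  bit 1 = 0: acc unchanged = (7, 1)
  bit 2 = 1: acc = (7, 1) + (10, 9) = (6, 9)

5P = (6, 9)


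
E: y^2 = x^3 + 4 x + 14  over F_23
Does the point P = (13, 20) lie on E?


Check whether y^2 = x^3 + 4 x + 14 (mod 23) for (x, y) = (13, 20).
LHS: y^2 = 20^2 mod 23 = 9
RHS: x^3 + 4 x + 14 = 13^3 + 4*13 + 14 mod 23 = 9
LHS = RHS

Yes, on the curve


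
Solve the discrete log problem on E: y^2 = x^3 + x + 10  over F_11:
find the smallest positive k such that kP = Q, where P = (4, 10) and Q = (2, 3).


Enumerate multiples of P until we hit Q = (2, 3):
  1P = (4, 10)
  2P = (1, 10)
  3P = (6, 1)
  4P = (2, 3)
Match found at i = 4.

k = 4


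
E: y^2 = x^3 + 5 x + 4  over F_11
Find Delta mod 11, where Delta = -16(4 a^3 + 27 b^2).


4 a^3 + 27 b^2 = 4*5^3 + 27*4^2 = 500 + 432 = 932
Delta = -16 * (932) = -14912
Delta mod 11 = 4

Delta = 4 (mod 11)


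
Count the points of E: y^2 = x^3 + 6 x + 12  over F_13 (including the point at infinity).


For each x in F_13, count y with y^2 = x^3 + 6 x + 12 mod 13:
  x = 0: RHS = 12, y in [5, 8]  -> 2 point(s)
  x = 4: RHS = 9, y in [3, 10]  -> 2 point(s)
  x = 6: RHS = 4, y in [2, 11]  -> 2 point(s)
  x = 8: RHS = 0, y in [0]  -> 1 point(s)
Affine points: 7. Add the point at infinity: total = 8.

#E(F_13) = 8


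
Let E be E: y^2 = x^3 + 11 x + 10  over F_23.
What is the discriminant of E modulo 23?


4 a^3 + 27 b^2 = 4*11^3 + 27*10^2 = 5324 + 2700 = 8024
Delta = -16 * (8024) = -128384
Delta mod 23 = 2

Delta = 2 (mod 23)


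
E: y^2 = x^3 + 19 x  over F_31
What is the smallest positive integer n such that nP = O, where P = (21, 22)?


Compute successive multiples of P until we hit O:
  1P = (21, 22)
  2P = (28, 28)
  3P = (15, 23)
  4P = (20, 14)
  5P = (23, 24)
  6P = (19, 11)
  7P = (29, 27)
  8P = (9, 1)
  ... (continuing to 32P)
  32P = O

ord(P) = 32


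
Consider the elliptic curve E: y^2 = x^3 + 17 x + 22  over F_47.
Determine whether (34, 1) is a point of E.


Check whether y^2 = x^3 + 17 x + 22 (mod 47) for (x, y) = (34, 1).
LHS: y^2 = 1^2 mod 47 = 1
RHS: x^3 + 17 x + 22 = 34^3 + 17*34 + 22 mod 47 = 1
LHS = RHS

Yes, on the curve


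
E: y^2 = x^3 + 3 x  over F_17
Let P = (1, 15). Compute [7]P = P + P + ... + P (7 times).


k = 7 = 111_2 (binary, LSB first: 111)
Double-and-add from P = (1, 15):
  bit 0 = 1: acc = O + (1, 15) = (1, 15)
  bit 1 = 1: acc = (1, 15) + (13, 3) = (4, 5)
  bit 2 = 1: acc = (4, 5) + (8, 14) = (9, 5)

7P = (9, 5)


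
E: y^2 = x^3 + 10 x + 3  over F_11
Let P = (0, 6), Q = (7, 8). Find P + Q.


P != Q, so use the chord formula.
s = (y2 - y1) / (x2 - x1) = (2) / (7) mod 11 = 5
x3 = s^2 - x1 - x2 mod 11 = 5^2 - 0 - 7 = 7
y3 = s (x1 - x3) - y1 mod 11 = 5 * (0 - 7) - 6 = 3

P + Q = (7, 3)


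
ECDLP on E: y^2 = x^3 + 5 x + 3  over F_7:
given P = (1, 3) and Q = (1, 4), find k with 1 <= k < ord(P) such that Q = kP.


Enumerate multiples of P until we hit Q = (1, 4):
  1P = (1, 3)
  2P = (6, 2)
  3P = (2, 0)
  4P = (6, 5)
  5P = (1, 4)
Match found at i = 5.

k = 5


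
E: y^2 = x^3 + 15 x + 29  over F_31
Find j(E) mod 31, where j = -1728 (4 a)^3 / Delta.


Delta = -16(4 a^3 + 27 b^2) mod 31 = 16
-1728 * (4 a)^3 = -1728 * (4*15)^3 mod 31 = 29
j = 29 * 16^(-1) mod 31 = 27

j = 27 (mod 31)
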